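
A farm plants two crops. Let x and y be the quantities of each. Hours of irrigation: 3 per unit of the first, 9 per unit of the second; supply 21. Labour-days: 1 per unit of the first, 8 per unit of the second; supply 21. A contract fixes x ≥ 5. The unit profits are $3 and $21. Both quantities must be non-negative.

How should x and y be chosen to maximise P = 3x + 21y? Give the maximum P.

x = 5, y = 2/3, maximum P = 29

Corner points and P = 3x + 21y:
  (7, 0) → P = 21
  (5, 0) → P = 15
  (5, 2/3) → P = 29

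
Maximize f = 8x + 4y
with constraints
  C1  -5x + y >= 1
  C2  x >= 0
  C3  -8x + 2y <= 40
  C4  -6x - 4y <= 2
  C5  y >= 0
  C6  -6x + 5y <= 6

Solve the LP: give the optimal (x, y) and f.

Extreme points and f = 8x + 4y:
  (0, 1) → f = 4
  (1/19, 24/19) → f = 104/19
  (0, 6/5) → f = 24/5

x = 1/19, y = 24/19, maximum f = 104/19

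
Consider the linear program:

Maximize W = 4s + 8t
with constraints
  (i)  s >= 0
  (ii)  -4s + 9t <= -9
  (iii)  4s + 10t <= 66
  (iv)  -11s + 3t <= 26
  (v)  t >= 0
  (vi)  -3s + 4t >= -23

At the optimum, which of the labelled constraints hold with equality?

Vertices and W = 4s + 8t:
  (9, 3) → W = 60
  (9/4, 0) → W = 9
  (247/23, 53/23) → W = 1412/23
  (23/3, 0) → W = 92/3

The maximum is at (247/23, 53/23). Substituting into each constraint, equality holds for (iii) and (vi); the remaining constraints have slack.

(iii) and (vi)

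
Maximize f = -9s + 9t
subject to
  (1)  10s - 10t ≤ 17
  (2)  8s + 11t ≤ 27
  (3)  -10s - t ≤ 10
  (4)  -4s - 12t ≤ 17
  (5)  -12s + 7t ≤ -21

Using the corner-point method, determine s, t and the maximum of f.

s = 105/47, t = 39/47, maximum f = -594/47

Corner points and f = -9s + 9t:
  (457/190, 67/95) → f = -153/10
  (91/50, 3/25) → f = -153/10
  (105/47, 39/47) → f = -594/47

The optimum lies where 8s + 11t = 27 and -12s + 7t = -21.
Solving simultaneously gives s = 105/47, t = 39/47.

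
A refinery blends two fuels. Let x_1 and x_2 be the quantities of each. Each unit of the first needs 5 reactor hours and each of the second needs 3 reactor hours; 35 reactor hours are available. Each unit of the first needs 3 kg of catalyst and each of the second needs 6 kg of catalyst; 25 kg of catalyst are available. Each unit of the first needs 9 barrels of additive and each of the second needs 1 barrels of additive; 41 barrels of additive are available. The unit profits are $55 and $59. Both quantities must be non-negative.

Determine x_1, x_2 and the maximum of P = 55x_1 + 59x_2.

Feasible corners and P = 55x_1 + 59x_2:
  (0, 0) → P = 0
  (0, 25/6) → P = 1475/6
  (41/9, 0) → P = 2255/9
  (13/3, 2) → P = 1069/3

The optimum lies where 3x_1 + 6x_2 = 25 and 9x_1 + x_2 = 41.
Solving simultaneously gives x_1 = 13/3, x_2 = 2.

x_1 = 13/3, x_2 = 2, maximum P = 1069/3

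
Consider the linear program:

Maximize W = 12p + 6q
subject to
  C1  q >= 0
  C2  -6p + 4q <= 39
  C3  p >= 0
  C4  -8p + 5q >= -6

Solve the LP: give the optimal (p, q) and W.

p = 219/2, q = 174, maximum W = 2358

Vertices and W = 12p + 6q:
  (0, 0) → W = 0
  (3/4, 0) → W = 9
  (0, 39/4) → W = 117/2
  (219/2, 174) → W = 2358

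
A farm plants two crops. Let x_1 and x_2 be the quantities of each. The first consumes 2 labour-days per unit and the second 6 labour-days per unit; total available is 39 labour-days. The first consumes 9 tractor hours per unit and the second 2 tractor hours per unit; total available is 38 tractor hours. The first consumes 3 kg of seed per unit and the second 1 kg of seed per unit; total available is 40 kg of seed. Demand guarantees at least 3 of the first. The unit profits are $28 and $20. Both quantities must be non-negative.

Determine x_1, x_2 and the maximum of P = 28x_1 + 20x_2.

x_1 = 3, x_2 = 11/2, maximum P = 194

Extreme points and P = 28x_1 + 20x_2:
  (38/9, 0) → P = 1064/9
  (3, 0) → P = 84
  (3, 11/2) → P = 194

The binding constraints are 2x_1 + 6x_2 = 39 and 9x_1 + 2x_2 = 38.
Solving simultaneously gives x_1 = 3, x_2 = 11/2.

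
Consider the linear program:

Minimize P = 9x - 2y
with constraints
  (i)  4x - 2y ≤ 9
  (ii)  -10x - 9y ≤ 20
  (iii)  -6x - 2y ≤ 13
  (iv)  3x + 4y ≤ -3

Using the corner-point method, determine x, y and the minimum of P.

Vertices and P = 9x - 2y:
  (41/56, -85/28) → P = 709/56
  (15/11, -39/22) → P = 174/11
  (-77/34, 5/17) → P = -713/34
  (-23/9, 7/6) → P = -76/3

At the optimal vertex, -6x - 2y = 13 and 3x + 4y = -3.
Solving simultaneously gives x = -23/9, y = 7/6.

x = -23/9, y = 7/6, minimum P = -76/3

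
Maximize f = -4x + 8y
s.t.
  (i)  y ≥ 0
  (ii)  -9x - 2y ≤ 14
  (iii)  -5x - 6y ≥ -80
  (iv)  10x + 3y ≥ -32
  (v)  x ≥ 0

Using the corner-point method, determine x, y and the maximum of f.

x = 0, y = 40/3, maximum f = 320/3

At the optimal vertex, -5x - 6y = -80 and x = 0.
Solving simultaneously gives x = 0, y = 40/3.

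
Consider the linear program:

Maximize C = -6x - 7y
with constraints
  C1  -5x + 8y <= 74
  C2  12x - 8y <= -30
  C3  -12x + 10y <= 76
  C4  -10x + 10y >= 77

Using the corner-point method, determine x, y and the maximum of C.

x = 1/2, y = 41/5, maximum C = -302/5

Extreme points and C = -6x - 7y:
  (66/23, 254/23) → C = -2174/23
  (62/15, 71/6) → C = -3229/30
  (1/2, 41/5) → C = -302/5

The binding constraints are -12x + 10y = 76 and -10x + 10y = 77.
Solving simultaneously gives x = 1/2, y = 41/5.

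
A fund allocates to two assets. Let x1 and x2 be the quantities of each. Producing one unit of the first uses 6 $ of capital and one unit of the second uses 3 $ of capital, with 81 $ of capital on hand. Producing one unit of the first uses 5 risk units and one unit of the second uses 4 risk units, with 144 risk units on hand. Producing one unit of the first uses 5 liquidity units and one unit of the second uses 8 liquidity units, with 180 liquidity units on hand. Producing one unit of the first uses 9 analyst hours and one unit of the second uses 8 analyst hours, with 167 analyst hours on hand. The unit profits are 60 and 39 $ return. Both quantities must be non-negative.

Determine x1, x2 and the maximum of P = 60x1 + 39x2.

x1 = 7, x2 = 13, maximum P = 927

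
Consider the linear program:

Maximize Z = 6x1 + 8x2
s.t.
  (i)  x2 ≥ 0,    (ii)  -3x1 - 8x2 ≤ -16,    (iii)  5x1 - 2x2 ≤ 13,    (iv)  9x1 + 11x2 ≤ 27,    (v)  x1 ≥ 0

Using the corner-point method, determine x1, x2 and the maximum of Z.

Corner points and Z = 6x1 + 8x2:
  (40/39, 21/13) → Z = 248/13
  (0, 2) → Z = 16
  (0, 27/11) → Z = 216/11

The optimum lies where 9x1 + 11x2 = 27 and x1 = 0.
Solving simultaneously gives x1 = 0, x2 = 27/11.

x1 = 0, x2 = 27/11, maximum Z = 216/11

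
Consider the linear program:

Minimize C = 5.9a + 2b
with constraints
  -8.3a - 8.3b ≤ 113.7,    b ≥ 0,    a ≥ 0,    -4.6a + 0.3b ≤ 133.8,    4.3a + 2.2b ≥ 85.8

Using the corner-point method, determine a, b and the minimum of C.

a = 0, b = 39, minimum C = 78

Extreme points and C = 5.9a + 2b:
  (858/43, 0) → C = 25311/215
  (0, 446) → C = 892
  (0, 39) → C = 78
The feasible region is unbounded (it extends along (3, 46), (1, 0)), but C strictly increases along every unbounded feasible direction, so there is no improving ray and the minimum is attained at a vertex.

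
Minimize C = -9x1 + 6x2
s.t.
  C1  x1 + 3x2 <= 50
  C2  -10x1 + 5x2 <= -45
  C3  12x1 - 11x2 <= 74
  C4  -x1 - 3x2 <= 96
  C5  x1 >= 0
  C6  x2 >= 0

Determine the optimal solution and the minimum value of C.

Corner points and C = -9x1 + 6x2:
  (11, 13) → C = -21
  (772/47, 526/47) → C = -3792/47
  (9/2, 0) → C = -81/2
  (37/6, 0) → C = -111/2

x1 = 772/47, x2 = 526/47, minimum C = -3792/47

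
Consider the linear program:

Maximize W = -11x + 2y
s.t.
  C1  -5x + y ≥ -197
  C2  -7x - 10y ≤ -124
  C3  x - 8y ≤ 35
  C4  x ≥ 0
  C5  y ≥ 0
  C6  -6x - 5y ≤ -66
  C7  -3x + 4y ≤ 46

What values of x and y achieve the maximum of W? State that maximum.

x = 34/39, y = 158/13, maximum W = 574/39

Extreme points and W = -11x + 2y:
  (1541/39, 22/39) → W = -16907/39
  (834/17, 821/17) → W = -7532/17
  (124/7, 0) → W = -1364/7
  (8/5, 282/25) → W = 124/25
  (35, 0) → W = -385
  (34/39, 158/13) → W = 574/39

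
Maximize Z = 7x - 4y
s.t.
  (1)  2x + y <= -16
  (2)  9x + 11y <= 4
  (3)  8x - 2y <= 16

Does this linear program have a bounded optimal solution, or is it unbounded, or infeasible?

unbounded

From the feasible point (-180/13, 152/13), moving in the direction (-2, -8) keeps every constraint satisfied while Z increases without bound.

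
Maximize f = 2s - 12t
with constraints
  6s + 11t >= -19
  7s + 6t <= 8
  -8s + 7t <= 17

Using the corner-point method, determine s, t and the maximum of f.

s = 202/41, t = -181/41, maximum f = 2576/41

Extreme points and f = 2s - 12t:
  (202/41, -181/41) → f = 2576/41
  (-32/13, -5/13) → f = -4/13
  (-46/97, 183/97) → f = -2288/97

At the optimal vertex, 6s + 11t = -19 and 7s + 6t = 8.
Solving simultaneously gives s = 202/41, t = -181/41.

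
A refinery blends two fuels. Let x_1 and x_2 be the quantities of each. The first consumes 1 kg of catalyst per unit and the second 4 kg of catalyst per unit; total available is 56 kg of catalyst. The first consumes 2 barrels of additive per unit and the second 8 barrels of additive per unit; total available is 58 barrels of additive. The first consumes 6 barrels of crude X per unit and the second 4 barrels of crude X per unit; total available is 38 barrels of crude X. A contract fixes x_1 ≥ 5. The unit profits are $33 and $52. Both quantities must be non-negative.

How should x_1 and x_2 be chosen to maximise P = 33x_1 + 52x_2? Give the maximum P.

x_1 = 5, x_2 = 2, maximum P = 269

Corner points and P = 33x_1 + 52x_2:
  (19/3, 0) → P = 209
  (5, 0) → P = 165
  (5, 2) → P = 269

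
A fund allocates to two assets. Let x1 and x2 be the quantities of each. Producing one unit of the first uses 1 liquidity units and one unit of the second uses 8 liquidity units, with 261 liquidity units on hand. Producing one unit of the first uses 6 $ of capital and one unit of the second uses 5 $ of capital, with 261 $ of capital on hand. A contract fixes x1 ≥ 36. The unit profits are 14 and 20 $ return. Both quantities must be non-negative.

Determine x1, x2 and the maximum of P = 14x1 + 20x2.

Extreme points and P = 14x1 + 20x2:
  (87/2, 0) → P = 609
  (36, 0) → P = 504
  (36, 9) → P = 684

The binding constraints are 6x1 + 5x2 = 261 and x1 = 36.
Solving simultaneously gives x1 = 36, x2 = 9.

x1 = 36, x2 = 9, maximum P = 684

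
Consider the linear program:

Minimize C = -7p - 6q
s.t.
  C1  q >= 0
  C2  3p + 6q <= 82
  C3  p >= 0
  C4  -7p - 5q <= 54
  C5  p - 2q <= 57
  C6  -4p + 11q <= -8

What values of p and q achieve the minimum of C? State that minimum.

Vertices and C = -7p - 6q:
  (82/3, 0) → C = -574/3
  (2, 0) → C = -14
  (50/3, 16/3) → C = -446/3

p = 82/3, q = 0, minimum C = -574/3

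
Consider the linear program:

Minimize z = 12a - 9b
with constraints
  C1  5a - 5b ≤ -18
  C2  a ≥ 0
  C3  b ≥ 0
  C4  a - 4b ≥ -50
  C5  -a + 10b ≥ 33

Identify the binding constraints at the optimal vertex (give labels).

Extreme points and z = 12a - 9b:
  (0, 18/5) → z = -162/5
  (178/15, 232/15) → z = 16/5
  (0, 25/2) → z = -225/2

The minimum is at (0, 25/2). Substituting into each constraint, equality holds for C2 and C4; the remaining constraints have slack.

C2 and C4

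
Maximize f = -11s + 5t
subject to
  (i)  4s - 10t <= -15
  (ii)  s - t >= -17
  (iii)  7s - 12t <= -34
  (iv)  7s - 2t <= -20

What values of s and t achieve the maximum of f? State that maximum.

s = -155/6, t = -53/6, maximum f = 240

Vertices and f = -11s + 5t:
  (-155/6, -53/6) → f = 240
  (-80/11, -31/22) → f = 1605/22
  (14/5, 99/5) → f = 341/5
  (-86/35, 7/5) → f = 1191/35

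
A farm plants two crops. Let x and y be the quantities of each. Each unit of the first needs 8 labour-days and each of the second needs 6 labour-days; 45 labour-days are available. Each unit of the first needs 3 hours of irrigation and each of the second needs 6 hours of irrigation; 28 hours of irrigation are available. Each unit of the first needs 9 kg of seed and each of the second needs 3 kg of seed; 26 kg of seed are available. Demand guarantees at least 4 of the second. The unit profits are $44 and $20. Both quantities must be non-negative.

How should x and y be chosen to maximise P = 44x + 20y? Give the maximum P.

Feasible corners and P = 44x + 20y:
  (0, 14/3) → P = 280/3
  (0, 4) → P = 80
  (4/3, 4) → P = 416/3

x = 4/3, y = 4, maximum P = 416/3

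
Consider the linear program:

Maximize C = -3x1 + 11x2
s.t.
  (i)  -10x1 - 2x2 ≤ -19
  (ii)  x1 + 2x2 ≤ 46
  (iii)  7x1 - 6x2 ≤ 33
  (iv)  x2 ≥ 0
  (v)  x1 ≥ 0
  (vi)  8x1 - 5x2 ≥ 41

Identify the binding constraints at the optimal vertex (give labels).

(ii) and (vi)

Feasible corners and C = -3x1 + 11x2:
  (171/10, 289/20) → C = 2153/20
  (104/7, 109/7) → C = 887/7
  (81/13, 23/13) → C = 10/13

The maximum is at (104/7, 109/7). Substituting into each constraint, equality holds for (ii) and (vi); the remaining constraints have slack.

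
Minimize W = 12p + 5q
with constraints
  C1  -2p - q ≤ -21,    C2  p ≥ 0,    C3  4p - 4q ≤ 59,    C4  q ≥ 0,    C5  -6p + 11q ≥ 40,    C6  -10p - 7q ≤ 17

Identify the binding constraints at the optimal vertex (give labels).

Corner points and W = 12p + 5q:
  (0, 21) → W = 105
  (191/28, 103/14) → W = 1661/14
  (809/20, 257/10) → W = 6139/10
The feasible region is unbounded (it extends along (0, 1), (1, 1)), but W strictly increases along every unbounded feasible direction, so there is no improving ray and the minimum is attained at a vertex.

The minimum is at (0, 21). Substituting into each constraint, equality holds for C1 and C2; the remaining constraints have slack.

C1 and C2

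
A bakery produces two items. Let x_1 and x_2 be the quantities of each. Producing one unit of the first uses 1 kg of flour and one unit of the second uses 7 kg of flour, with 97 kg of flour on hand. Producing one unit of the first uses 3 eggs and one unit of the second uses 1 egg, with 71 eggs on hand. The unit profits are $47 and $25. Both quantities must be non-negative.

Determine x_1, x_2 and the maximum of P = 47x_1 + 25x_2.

x_1 = 20, x_2 = 11, maximum P = 1215

The optimum lies where x_1 + 7x_2 = 97 and 3x_1 + x_2 = 71.
Solving simultaneously gives x_1 = 20, x_2 = 11.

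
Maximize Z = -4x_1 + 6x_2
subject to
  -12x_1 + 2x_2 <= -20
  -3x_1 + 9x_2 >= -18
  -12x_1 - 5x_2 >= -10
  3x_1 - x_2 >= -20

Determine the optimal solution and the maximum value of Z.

x_1 = 10/7, x_2 = -10/7, maximum Z = -100/7

Corner points and Z = -4x_1 + 6x_2:
  (24/17, -26/17) → Z = -252/17
  (10/7, -10/7) → Z = -100/7
  (60/41, -62/41) → Z = -612/41

The optimum lies where -12x_1 + 2x_2 = -20 and -12x_1 - 5x_2 = -10.
Solving simultaneously gives x_1 = 10/7, x_2 = -10/7.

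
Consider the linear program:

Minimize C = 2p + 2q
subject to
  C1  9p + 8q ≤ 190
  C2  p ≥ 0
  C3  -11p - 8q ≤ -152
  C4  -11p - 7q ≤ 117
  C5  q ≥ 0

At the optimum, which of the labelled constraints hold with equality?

Extreme points and C = 2p + 2q:
  (0, 95/4) → C = 95/2
  (190/9, 0) → C = 380/9
  (0, 19) → C = 38
  (152/11, 0) → C = 304/11

The minimum is at (152/11, 0). Substituting into each constraint, equality holds for C3 and C5; the remaining constraints have slack.

C3 and C5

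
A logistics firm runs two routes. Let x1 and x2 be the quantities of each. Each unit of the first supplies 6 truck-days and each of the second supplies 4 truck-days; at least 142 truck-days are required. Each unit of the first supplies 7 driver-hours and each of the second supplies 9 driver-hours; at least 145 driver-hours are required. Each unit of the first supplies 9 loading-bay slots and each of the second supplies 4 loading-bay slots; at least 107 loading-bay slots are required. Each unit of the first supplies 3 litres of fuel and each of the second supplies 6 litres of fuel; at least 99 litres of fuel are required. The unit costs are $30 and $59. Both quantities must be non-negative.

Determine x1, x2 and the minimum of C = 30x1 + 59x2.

x1 = 19, x2 = 7, minimum C = 983

The feasible region is unbounded (it extends along (0, 1), (1, 0)), but C strictly increases along every unbounded feasible direction, so there is no improving ray and the minimum is attained at a vertex.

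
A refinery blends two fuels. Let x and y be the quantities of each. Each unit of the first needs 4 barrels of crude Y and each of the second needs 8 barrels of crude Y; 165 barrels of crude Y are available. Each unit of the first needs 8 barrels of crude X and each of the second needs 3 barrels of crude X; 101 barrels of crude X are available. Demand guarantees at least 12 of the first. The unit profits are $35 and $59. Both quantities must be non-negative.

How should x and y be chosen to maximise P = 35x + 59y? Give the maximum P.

Vertices and P = 35x + 59y:
  (101/8, 0) → P = 3535/8
  (12, 0) → P = 420
  (12, 5/3) → P = 1555/3

The binding constraints are 8x + 3y = 101 and x = 12.
Solving simultaneously gives x = 12, y = 5/3.

x = 12, y = 5/3, maximum P = 1555/3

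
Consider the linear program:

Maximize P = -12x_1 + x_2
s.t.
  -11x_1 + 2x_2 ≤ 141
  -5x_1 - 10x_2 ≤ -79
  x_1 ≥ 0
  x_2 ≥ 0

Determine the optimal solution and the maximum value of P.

x_1 = 0, x_2 = 141/2, maximum P = 141/2

Corner points and P = -12x_1 + x_2:
  (0, 141/2) → P = 141/2
  (0, 79/10) → P = 79/10
  (79/5, 0) → P = -948/5
The feasible region is unbounded (it extends along (1, 0), (2, 11)), but P strictly decreases along every unbounded feasible direction, so there is no improving ray and the maximum is attained at a vertex.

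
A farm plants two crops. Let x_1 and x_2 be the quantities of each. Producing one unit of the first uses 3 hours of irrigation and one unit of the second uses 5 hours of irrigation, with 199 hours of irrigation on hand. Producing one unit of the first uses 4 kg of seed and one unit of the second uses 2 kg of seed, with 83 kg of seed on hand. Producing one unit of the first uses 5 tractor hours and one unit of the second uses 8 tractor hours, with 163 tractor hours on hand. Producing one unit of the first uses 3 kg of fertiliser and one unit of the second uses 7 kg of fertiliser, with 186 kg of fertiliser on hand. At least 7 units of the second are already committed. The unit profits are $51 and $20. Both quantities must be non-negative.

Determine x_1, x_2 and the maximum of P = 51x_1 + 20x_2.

Feasible corners and P = 51x_1 + 20x_2:
  (0, 163/8) → P = 815/2
  (0, 7) → P = 140
  (169/11, 237/22) → P = 999
  (69/4, 7) → P = 4079/4

At the optimal vertex, 4x_1 + 2x_2 = 83 and x_2 = 7.
Solving simultaneously gives x_1 = 69/4, x_2 = 7.

x_1 = 69/4, x_2 = 7, maximum P = 4079/4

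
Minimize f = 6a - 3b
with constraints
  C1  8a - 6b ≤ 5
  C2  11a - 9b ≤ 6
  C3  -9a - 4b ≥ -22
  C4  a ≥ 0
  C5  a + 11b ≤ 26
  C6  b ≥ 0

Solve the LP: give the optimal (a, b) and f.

Feasible corners and f = 6a - 3b:
  (3/2, 7/6) → f = 11/2
  (76/43, 131/86) → f = 519/86
  (6/11, 0) → f = 36/11
  (138/95, 212/95) → f = 192/95
  (0, 26/11) → f = -78/11
  (0, 0) → f = 0

The binding constraints are a = 0 and a + 11b = 26.
Solving simultaneously gives a = 0, b = 26/11.

a = 0, b = 26/11, minimum f = -78/11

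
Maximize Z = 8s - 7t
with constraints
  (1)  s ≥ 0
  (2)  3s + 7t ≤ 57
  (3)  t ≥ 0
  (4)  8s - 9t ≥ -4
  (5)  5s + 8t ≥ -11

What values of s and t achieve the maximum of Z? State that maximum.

s = 19, t = 0, maximum Z = 152

Feasible corners and Z = 8s - 7t:
  (0, 0) → Z = 0
  (0, 4/9) → Z = -28/9
  (19, 0) → Z = 152
  (485/83, 468/83) → Z = 604/83

The optimum lies where 3s + 7t = 57 and t = 0.
Solving simultaneously gives s = 19, t = 0.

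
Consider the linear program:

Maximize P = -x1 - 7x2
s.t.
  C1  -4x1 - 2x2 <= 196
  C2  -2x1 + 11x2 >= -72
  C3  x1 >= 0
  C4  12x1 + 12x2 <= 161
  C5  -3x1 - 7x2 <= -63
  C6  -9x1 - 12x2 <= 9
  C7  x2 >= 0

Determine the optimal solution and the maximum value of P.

x1 = 371/48, x2 = 91/16, maximum P = -1141/24

Extreme points and P = -x1 - 7x2:
  (0, 161/12) → P = -1127/12
  (0, 9) → P = -63
  (371/48, 91/16) → P = -1141/24

The optimum lies where 12x1 + 12x2 = 161 and -3x1 - 7x2 = -63.
Solving simultaneously gives x1 = 371/48, x2 = 91/16.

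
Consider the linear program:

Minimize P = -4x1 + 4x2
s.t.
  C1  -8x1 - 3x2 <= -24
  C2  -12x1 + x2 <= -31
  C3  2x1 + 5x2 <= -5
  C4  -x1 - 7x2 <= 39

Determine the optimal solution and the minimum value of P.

x1 = 160/9, x2 = -73/9, minimum P = -932/9

Corner points and P = -4x1 + 4x2:
  (135/34, -44/17) → P = -446/17
  (285/53, -336/53) → P = -2484/53
  (160/9, -73/9) → P = -932/9

At the optimal vertex, 2x1 + 5x2 = -5 and -x1 - 7x2 = 39.
Solving simultaneously gives x1 = 160/9, x2 = -73/9.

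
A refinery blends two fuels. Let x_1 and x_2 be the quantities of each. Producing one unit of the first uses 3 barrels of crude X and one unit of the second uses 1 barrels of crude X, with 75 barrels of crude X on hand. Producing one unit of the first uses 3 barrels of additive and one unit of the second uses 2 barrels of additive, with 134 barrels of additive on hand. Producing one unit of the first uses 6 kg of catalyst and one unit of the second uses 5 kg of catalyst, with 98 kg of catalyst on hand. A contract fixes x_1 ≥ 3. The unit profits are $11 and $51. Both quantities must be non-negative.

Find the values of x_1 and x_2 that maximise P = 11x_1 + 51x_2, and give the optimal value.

x_1 = 3, x_2 = 16, maximum P = 849

Extreme points and P = 11x_1 + 51x_2:
  (49/3, 0) → P = 539/3
  (3, 0) → P = 33
  (3, 16) → P = 849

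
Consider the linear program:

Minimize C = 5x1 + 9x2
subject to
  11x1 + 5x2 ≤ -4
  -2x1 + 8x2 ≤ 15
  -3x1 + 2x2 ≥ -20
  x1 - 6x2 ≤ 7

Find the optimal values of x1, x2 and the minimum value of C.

x1 = -73/2, x2 = -29/4, minimum C = -991/4

Corner points and C = 5x1 + 9x2:
  (-107/98, 157/98) → C = 439/49
  (11/71, -81/71) → C = -674/71
  (-73/2, -29/4) → C = -991/4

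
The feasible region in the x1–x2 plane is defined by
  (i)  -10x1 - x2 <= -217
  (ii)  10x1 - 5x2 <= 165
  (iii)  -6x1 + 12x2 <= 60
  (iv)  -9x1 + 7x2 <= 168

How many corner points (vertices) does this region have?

3

The feasible vertices (each the meet of two boundaries and inside every other half-plane) are:
  (125/6, 26/3)
  (424/21, 317/21)
  (76/3, 53/3)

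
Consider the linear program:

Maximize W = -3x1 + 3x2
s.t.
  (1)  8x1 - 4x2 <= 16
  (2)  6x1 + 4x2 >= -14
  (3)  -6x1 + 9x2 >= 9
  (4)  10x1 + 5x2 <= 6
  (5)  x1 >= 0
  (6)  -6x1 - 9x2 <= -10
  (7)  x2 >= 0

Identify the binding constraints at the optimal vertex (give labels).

(4) and (5)

Corner points and W = -3x1 + 3x2:
  (0, 6/5) → W = 18/5
  (1/15, 16/15) → W = 3
  (0, 10/9) → W = 10/3

The maximum is at (0, 6/5). Substituting into each constraint, equality holds for (4) and (5); the remaining constraints have slack.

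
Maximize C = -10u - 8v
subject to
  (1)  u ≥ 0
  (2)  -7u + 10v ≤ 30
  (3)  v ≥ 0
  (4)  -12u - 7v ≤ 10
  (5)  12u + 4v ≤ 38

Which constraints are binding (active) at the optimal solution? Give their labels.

Corner points and C = -10u - 8v:
  (0, 3) → C = -24
  (0, 0) → C = 0
  (65/37, 313/74) → C = -1902/37
  (19/6, 0) → C = -95/3

The maximum is at (0, 0). Substituting into each constraint, equality holds for (1) and (3); the remaining constraints have slack.

(1) and (3)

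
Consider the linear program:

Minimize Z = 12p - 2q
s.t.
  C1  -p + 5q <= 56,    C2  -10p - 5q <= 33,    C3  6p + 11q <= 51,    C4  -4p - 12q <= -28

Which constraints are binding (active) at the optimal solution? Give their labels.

Corner points and Z = 12p - 2q:
  (-309/40, 177/20) → Z = -552/5
  (-134/25, 103/25) → Z = -1814/25
  (76/7, -9/7) → Z = 930/7

The minimum is at (-309/40, 177/20). Substituting into each constraint, equality holds for C2 and C3; the remaining constraints have slack.

C2 and C3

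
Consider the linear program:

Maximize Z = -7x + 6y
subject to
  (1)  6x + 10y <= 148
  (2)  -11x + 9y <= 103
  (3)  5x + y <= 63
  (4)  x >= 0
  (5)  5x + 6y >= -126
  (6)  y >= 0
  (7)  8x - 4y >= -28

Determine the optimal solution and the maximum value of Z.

Vertices and Z = -7x + 6y:
  (241/22, 181/22) → Z = -601/22
  (3, 13) → Z = 57
  (63/5, 0) → Z = -441/5
  (0, 0) → Z = 0
  (0, 7) → Z = 42

The binding constraints are 6x + 10y = 148 and 8x - 4y = -28.
Solving simultaneously gives x = 3, y = 13.

x = 3, y = 13, maximum Z = 57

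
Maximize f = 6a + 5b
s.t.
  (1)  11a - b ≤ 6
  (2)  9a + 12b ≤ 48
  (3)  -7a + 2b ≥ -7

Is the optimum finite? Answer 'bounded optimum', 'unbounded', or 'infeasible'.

Extreme points and f = 6a + 5b:
  (40/47, 158/47) → f = 1030/47
  (1/3, -7/3) → f = -29/3
The feasible region has finitely many vertices and no improving ray; the maximum is 1030/47 at (40/47, 158/47).

bounded optimum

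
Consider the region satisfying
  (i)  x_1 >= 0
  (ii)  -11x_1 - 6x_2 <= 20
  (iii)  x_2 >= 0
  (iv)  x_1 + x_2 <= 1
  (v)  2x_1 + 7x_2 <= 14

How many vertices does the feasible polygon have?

Intersecting each pair of boundary lines and keeping only the points that satisfy every inequality leaves:
  (0, 0)
  (0, 1)
  (1, 0)

3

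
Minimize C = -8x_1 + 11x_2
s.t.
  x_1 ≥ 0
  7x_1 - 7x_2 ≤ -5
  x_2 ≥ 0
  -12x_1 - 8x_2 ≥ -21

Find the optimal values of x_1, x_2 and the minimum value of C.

Extreme points and C = -8x_1 + 11x_2:
  (0, 5/7) → C = 55/7
  (0, 21/8) → C = 231/8
  (107/140, 207/140) → C = 203/20

x_1 = 0, x_2 = 5/7, minimum C = 55/7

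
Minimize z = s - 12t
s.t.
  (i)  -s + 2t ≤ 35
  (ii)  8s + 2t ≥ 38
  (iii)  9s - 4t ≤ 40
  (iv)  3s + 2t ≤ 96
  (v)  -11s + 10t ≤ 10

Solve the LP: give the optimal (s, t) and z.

Vertices and z = s - 12t:
  (116/25, 11/25) → z = -16/25
  (60/17, 83/17) → z = -936/17
  (220/23, 265/23) → z = -2960/23

The binding constraints are 9s - 4t = 40 and -11s + 10t = 10.
Solving simultaneously gives s = 220/23, t = 265/23.

s = 220/23, t = 265/23, minimum z = -2960/23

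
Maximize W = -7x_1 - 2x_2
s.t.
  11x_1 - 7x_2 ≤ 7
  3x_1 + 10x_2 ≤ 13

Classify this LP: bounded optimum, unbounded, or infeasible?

unbounded

From the feasible point (161/131, 122/131), moving in the direction (-7, -11) keeps every constraint satisfied while W increases without bound.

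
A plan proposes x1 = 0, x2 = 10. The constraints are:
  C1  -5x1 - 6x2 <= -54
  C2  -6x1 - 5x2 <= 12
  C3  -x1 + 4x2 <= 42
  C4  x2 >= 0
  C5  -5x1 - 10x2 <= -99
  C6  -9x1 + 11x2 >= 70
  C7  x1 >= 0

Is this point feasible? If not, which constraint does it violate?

feasible

C1: -60 ≤ -54 ✓
C2: -50 ≤ 12 ✓
C3: 40 ≤ 42 ✓
C4: 10 ≥ 0 ✓
C5: -100 ≤ -99 ✓
C6: 110 ≥ 70 ✓
C7: 0 ≥ 0 ✓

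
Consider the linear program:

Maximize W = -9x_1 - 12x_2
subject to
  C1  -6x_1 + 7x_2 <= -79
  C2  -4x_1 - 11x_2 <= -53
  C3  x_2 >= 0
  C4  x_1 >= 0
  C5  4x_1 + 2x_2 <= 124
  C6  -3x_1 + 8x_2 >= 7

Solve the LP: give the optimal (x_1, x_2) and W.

x_1 = 227/9, x_2 = 31/3, maximum W = -351

Corner points and W = -9x_1 - 12x_2:
  (513/20, 107/10) → W = -1437/4
  (227/9, 31/3) → W = -351
  (489/19, 200/19) → W = -6801/19

The optimum lies where -6x_1 + 7x_2 = -79 and -3x_1 + 8x_2 = 7.
Solving simultaneously gives x_1 = 227/9, x_2 = 31/3.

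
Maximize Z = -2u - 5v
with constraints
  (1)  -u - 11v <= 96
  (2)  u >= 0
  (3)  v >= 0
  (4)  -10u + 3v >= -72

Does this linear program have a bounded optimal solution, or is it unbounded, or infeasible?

bounded optimum

Extreme points and Z = -2u - 5v:
  (0, 0) → Z = 0
  (36/5, 0) → Z = -72/5
The feasible region has finitely many vertices and no improving ray; the maximum is 0 at (0, 0).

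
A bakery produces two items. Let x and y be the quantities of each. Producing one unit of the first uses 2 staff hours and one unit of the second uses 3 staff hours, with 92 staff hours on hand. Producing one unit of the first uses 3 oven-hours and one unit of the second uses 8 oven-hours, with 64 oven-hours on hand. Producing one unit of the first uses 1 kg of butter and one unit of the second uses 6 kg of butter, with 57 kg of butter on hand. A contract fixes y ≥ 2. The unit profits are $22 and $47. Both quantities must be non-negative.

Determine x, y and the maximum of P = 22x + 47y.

x = 16, y = 2, maximum P = 446

Corner points and P = 22x + 47y:
  (0, 8) → P = 376
  (0, 2) → P = 94
  (16, 2) → P = 446

The binding constraints are 3x + 8y = 64 and y = 2.
Solving simultaneously gives x = 16, y = 2.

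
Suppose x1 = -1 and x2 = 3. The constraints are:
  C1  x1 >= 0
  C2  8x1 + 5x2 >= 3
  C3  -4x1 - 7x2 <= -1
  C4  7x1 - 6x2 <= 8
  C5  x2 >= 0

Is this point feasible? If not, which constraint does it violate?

Constraint C1: x1 = -1, which is not ≥ 0. All other constraints are satisfied.

not feasible — violates C1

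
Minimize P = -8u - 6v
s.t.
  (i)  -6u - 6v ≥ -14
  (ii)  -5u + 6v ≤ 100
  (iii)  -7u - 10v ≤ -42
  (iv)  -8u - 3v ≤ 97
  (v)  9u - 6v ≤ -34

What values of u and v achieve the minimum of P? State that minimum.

u = -56/9, v = 77/9, minimum P = -14/9

Feasible corners and P = -8u - 6v:
  (-86/11, 335/33) → P = 18/11
  (-56/9, 77/9) → P = -14/9
  (-187/23, 455/46) → P = 131/23

The optimum lies where -6u - 6v = -14 and -7u - 10v = -42.
Solving simultaneously gives u = -56/9, v = 77/9.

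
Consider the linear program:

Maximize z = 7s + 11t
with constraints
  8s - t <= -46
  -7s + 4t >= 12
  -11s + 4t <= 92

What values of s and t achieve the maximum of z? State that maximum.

s = -92/21, t = 230/21, maximum z = 1886/21

Corner points and z = 7s + 11t:
  (-172/25, -226/25) → z = -738/5
  (-92/21, 230/21) → z = 1886/21
  (-20, -32) → z = -492

At the optimal vertex, 8s - t = -46 and -11s + 4t = 92.
Solving simultaneously gives s = -92/21, t = 230/21.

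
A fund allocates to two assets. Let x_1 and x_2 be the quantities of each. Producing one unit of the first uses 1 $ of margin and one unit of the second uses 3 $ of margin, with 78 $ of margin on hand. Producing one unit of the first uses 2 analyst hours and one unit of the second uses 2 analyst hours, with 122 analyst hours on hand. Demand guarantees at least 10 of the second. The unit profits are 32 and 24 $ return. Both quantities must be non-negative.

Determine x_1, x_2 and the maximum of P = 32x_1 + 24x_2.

x_1 = 48, x_2 = 10, maximum P = 1776

Corner points and P = 32x_1 + 24x_2:
  (0, 26) → P = 624
  (0, 10) → P = 240
  (48, 10) → P = 1776

The binding constraints are x_1 + 3x_2 = 78 and x_2 = 10.
Solving simultaneously gives x_1 = 48, x_2 = 10.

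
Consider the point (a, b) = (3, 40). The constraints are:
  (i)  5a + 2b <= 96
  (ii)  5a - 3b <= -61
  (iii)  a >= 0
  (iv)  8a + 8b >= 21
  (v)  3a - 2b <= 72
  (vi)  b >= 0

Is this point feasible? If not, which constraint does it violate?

(i): 95 ≤ 96 ✓
(ii): -105 ≤ -61 ✓
(iii): 3 ≥ 0 ✓
(iv): 344 ≥ 21 ✓
(v): -71 ≤ 72 ✓
(vi): 40 ≥ 0 ✓

feasible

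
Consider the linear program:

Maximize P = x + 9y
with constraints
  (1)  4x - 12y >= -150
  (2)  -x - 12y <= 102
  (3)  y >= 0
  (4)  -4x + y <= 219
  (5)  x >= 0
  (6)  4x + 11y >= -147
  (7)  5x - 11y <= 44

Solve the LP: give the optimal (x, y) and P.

x = 1089/8, y = 463/8, maximum P = 657

Extreme points and P = x + 9y:
  (0, 25/2) → P = 225/2
  (1089/8, 463/8) → P = 657
  (0, 0) → P = 0
  (44/5, 0) → P = 44/5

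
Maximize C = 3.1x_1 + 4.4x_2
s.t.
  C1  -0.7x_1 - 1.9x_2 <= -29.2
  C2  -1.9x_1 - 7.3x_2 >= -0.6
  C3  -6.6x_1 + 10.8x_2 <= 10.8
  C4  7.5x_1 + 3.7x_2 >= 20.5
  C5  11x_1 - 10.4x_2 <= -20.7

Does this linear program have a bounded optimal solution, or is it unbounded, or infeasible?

The boundaries -0.7x_1 - 1.9x_2 = -29.2 and -1.9x_1 - 7.3x_2 = -0.6 meet at (10601/75, -2753/75), but that point violates 11x_1 - 10.4x_2 ≤ -20.7. Every candidate vertex is excluded by some other constraint, so the feasible region is empty.

infeasible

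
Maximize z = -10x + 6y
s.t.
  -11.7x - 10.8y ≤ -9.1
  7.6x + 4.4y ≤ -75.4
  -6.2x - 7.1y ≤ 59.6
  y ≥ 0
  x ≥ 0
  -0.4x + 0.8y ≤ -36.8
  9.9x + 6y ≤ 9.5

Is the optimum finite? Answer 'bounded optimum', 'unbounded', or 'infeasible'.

The boundaries -0.4x + 0.8y = -36.8 and 9.9x + 6y = 9.5 meet at (2855/129, -9013/258), but that point violates -11.7x - 10.8y ≤ -9.1. Every candidate vertex is excluded by some other constraint, so the feasible region is empty.

infeasible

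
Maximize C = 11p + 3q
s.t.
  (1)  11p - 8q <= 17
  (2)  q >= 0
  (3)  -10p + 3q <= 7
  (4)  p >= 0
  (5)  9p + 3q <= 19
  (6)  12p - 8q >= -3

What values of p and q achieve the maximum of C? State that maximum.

p = 29/15, q = 8/15, maximum C = 343/15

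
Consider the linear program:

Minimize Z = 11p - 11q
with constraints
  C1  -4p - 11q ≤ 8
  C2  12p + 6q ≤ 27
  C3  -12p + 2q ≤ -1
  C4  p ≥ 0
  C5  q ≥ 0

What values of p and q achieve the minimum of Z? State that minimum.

p = 5/8, q = 13/4, minimum Z = -231/8

The binding constraints are 12p + 6q = 27 and -12p + 2q = -1.
Solving simultaneously gives p = 5/8, q = 13/4.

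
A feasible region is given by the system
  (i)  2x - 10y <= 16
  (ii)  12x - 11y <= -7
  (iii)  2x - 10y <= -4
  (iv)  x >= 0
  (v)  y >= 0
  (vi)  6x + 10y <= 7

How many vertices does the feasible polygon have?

3

The feasible vertices (each the meet of two boundaries and inside every other half-plane) are:
  (0, 7/11)
  (7/186, 21/31)
  (0, 7/10)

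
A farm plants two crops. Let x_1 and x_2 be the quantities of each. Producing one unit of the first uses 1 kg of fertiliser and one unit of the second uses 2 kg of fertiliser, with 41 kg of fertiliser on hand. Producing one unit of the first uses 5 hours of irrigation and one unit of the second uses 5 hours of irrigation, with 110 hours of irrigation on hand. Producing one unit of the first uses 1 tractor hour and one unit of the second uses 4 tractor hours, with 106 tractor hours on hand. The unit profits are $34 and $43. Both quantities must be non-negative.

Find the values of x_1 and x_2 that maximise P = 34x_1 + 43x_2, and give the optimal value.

Vertices and P = 34x_1 + 43x_2:
  (0, 0) → P = 0
  (0, 41/2) → P = 1763/2
  (22, 0) → P = 748
  (3, 19) → P = 919

The binding constraints are x_1 + 2x_2 = 41 and 5x_1 + 5x_2 = 110.
Solving simultaneously gives x_1 = 3, x_2 = 19.

x_1 = 3, x_2 = 19, maximum P = 919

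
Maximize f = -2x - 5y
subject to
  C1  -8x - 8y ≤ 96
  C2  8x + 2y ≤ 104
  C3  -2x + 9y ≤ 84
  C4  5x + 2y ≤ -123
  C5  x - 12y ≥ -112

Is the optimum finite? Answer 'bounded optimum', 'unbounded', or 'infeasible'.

infeasible

The boundaries -8x - 8y = 96 and 8x + 2y = 104 meet at (64/3, -100/3), but that point violates 5x + 2y ≤ -123. Every candidate vertex is excluded by some other constraint, so the feasible region is empty.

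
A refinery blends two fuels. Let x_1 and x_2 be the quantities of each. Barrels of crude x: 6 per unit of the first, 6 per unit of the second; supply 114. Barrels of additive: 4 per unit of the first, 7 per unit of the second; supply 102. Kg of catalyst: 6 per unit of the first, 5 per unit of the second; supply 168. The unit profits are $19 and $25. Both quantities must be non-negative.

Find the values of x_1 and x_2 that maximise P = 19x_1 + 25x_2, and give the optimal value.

Feasible corners and P = 19x_1 + 25x_2:
  (0, 0) → P = 0
  (0, 102/7) → P = 2550/7
  (19, 0) → P = 361
  (31/3, 26/3) → P = 413

At the optimal vertex, 6x_1 + 6x_2 = 114 and 4x_1 + 7x_2 = 102.
Solving simultaneously gives x_1 = 31/3, x_2 = 26/3.

x_1 = 31/3, x_2 = 26/3, maximum P = 413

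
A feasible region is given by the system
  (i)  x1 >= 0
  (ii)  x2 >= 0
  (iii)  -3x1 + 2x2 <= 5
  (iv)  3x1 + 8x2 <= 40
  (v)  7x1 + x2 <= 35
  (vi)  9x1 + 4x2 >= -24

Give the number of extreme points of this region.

Of the 15 pairwise boundary intersections, those satisfying every inequality are:
  (0, 0)
  (0, 5/2)
  (5, 0)
  (4/3, 9/2)
  (240/53, 175/53)

5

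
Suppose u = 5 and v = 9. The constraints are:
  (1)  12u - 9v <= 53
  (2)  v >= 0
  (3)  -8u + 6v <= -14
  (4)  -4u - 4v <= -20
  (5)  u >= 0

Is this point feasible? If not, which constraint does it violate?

not feasible — violates (3)

Constraint (3): -8u + 6v = 14, which is not ≤ -14. All other constraints are satisfied.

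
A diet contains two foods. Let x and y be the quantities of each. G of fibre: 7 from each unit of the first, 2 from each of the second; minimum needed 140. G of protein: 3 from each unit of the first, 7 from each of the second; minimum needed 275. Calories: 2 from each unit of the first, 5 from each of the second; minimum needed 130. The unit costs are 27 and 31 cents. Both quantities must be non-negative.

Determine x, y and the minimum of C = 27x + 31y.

Corner points and C = 27x + 31y:
  (0, 70) → C = 2170
  (275/3, 0) → C = 2475
  (10, 35) → C = 1355
The feasible region is unbounded (it extends along (0, 1), (1, 0)), but C strictly increases along every unbounded feasible direction, so there is no improving ray and the minimum is attained at a vertex.

The optimum lies where 7x + 2y = 140 and 3x + 7y = 275.
Solving simultaneously gives x = 10, y = 35.

x = 10, y = 35, minimum C = 1355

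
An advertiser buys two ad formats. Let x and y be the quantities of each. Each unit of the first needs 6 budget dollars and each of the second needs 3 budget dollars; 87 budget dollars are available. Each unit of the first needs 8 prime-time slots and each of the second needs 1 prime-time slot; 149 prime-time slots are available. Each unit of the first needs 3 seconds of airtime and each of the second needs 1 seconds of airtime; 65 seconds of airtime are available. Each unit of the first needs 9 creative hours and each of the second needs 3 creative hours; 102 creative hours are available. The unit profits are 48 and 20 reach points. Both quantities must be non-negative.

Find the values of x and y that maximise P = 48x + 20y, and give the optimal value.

Corner points and P = 48x + 20y:
  (0, 0) → P = 0
  (0, 29) → P = 580
  (34/3, 0) → P = 544
  (5, 19) → P = 620

The binding constraints are 6x + 3y = 87 and 9x + 3y = 102.
Solving simultaneously gives x = 5, y = 19.

x = 5, y = 19, maximum P = 620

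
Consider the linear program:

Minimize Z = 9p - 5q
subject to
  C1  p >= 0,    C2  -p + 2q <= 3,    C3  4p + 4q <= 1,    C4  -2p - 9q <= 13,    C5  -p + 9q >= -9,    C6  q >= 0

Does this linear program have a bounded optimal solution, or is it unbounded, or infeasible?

bounded optimum

Vertices and Z = 9p - 5q:
  (0, 1/4) → Z = -5/4
  (0, 0) → Z = 0
  (1/4, 0) → Z = 9/4
The feasible region has finitely many vertices and no improving ray; the minimum is -5/4 at (0, 1/4).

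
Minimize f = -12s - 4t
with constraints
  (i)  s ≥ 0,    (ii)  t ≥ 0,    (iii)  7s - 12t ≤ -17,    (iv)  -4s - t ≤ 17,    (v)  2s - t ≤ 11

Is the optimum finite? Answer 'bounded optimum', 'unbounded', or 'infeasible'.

From the feasible point (0, 17/12), moving in the direction (0, 1) keeps every constraint satisfied while f decreases without bound.

unbounded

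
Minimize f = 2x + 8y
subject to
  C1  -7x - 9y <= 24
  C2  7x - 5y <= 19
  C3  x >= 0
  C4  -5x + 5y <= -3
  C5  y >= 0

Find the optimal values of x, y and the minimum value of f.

x = 3/5, y = 0, minimum f = 6/5

Corner points and f = 2x + 8y:
  (8, 37/5) → f = 376/5
  (19/7, 0) → f = 38/7
  (3/5, 0) → f = 6/5

The binding constraints are -5x + 5y = -3 and y = 0.
Solving simultaneously gives x = 3/5, y = 0.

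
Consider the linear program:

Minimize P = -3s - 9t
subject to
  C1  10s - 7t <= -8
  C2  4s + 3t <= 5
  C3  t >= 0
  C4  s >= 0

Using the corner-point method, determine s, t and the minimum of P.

s = 0, t = 5/3, minimum P = -15

Corner points and P = -3s - 9t:
  (11/58, 41/29) → P = -771/58
  (0, 8/7) → P = -72/7
  (0, 5/3) → P = -15

At the optimal vertex, 4s + 3t = 5 and s = 0.
Solving simultaneously gives s = 0, t = 5/3.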